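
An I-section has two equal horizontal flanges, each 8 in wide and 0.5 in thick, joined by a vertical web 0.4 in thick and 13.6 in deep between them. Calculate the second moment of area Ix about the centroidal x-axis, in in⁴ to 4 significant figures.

Ix ≈ 481.6 in⁴

Split into non-overlapping primitives; take the origin at the lower-left of the bounding box.
Bottom flange: 8 × 0.5, A = 4 in², y = 0.25 in, Ī = 0.0833333 in⁴.
Web: 0.4 × 13.6, A = 5.44 in², y = 7.3 in, Ī = 83.8485 in⁴.
Top flange: 8 × 0.5, A = 4 in², y = 14.35 in, Ī = 0.0833333 in⁴.
By symmetry the centroid is at mid-height, ȳ = 7.3 in.
Transfer each piece to the centroidal x-axis using Ī + A·d² with d = y − 7.3:
  bottom flange: d = -7.05 in → contributes +198.893 in⁴
  web: d = 0 in → contributes +83.8485 in⁴
  top flange: d = 7.05 in → contributes +198.893 in⁴
Total I = 481.635 in⁴.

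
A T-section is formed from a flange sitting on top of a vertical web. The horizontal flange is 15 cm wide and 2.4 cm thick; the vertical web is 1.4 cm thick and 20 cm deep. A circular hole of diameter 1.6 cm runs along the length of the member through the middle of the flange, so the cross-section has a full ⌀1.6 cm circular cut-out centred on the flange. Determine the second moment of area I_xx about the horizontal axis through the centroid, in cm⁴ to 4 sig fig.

Decompose the section into non-overlapping parts with the origin at the bottom-left of its bounding rectangle.
Flange: 15 × 2.4, A = 36 cm², y = 21.2 cm, Ī = 17.28 cm⁴.
Web: 1.4 × 20, A = 28 cm², y = 10 cm, Ī = 933.333 cm⁴.
Hole (subtracted): ⌀1.6, A = 2.01062 cm², y = 21.2 cm, Ī = 0.321699 cm⁴.
Centroid: ȳ = ΣA·y / ΣA = 16.1411 cm.
Transfer each piece to the horizontal axis through the centroid using Ī + A·d² with d = y − 16.1411:
  flange: d = 5.05893 cm → contributes +938.62 cm⁴
  web: d = -6.14107 cm → contributes +1989.29 cm⁴
  hole: d = 5.05893 cm → contributes −51.779 cm⁴
Total I = 2876.13 cm⁴.

I_xx ≈ 2876 cm⁴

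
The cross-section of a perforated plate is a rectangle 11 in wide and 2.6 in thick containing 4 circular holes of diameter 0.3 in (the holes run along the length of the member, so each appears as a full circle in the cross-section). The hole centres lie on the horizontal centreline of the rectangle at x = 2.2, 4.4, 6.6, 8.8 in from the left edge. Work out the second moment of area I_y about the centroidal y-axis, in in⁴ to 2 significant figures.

Split into non-overlapping primitives; take the origin at the lower-left of the bounding box.
Plate: 11 × 2.6, A = 28.6 in², x = 5.5 in, Ī = 288.4 in⁴.
Hole 1 (subtracted): ⌀0.3, A = 0.07069 in², x = 2.2 in, Ī = 0.0003976 in⁴.
Hole 2 (subtracted): ⌀0.3, A = 0.07069 in², x = 4.4 in, Ī = 0.0003976 in⁴.
Hole 3 (subtracted): ⌀0.3, A = 0.07069 in², x = 6.6 in, Ī = 0.0003976 in⁴.
Hole 4 (subtracted): ⌀0.3, A = 0.07069 in², x = 8.8 in, Ī = 0.0003976 in⁴.
By symmetry the centroid is at mid-width, x̄ = 5.5 in.
Transfer each piece to the centroidal y-axis using Ī + A·d² with d = x − 5.5:
  plate: d = 0 in → contributes +288.4 in⁴
  hole 1: d = -3.3 in → contributes −0.7702 in⁴
  hole 2: d = -1.1 in → contributes −0.08593 in⁴
  hole 3: d = 1.1 in → contributes −0.08593 in⁴
  hole 4: d = 3.3 in → contributes −0.7702 in⁴
Total I = 286.7 in⁴.

I_y ≈ 290 in⁴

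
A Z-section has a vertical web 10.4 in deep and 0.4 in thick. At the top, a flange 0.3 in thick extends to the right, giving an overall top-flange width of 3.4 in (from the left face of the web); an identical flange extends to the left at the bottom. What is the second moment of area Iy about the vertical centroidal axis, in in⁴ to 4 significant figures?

Split into non-overlapping primitives; take the origin at the lower-left of the bounding box.
Web: 0.4 × 10.4, A = 4.16 in², x = 3.2 in, Ī = 0.0554667 in⁴.
Top flange (beyond web): 3 × 0.3, A = 0.9 in², x = 4.9 in, Ī = 0.675 in⁴.
Bottom flange (beyond web): 3 × 0.3, A = 0.9 in², x = 1.5 in, Ī = 0.675 in⁴.
Centroid: x̄ = ΣA·x / ΣA = 3.2 in.
Transfer each piece to the vertical centroidal axis using Ī + A·d² with d = x − 3.2:
  web: d = 0 in → contributes +0.0554667 in⁴
  top flange (beyond web): d = 1.7 in → contributes +3.276 in⁴
  bottom flange (beyond web): d = -1.7 in → contributes +3.276 in⁴
Total I = 6.60747 in⁴.

Iy ≈ 6.607 in⁴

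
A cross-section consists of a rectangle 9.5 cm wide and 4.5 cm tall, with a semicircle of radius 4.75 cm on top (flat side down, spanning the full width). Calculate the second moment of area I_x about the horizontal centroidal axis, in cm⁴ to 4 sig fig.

I_x ≈ 480.6 cm⁴

Treat the section as a set of non-overlapping primitives; coordinates are from the bounding-box lower-left.
Rectangular body: 9.5 × 4.5, A = 42.75 cm², y = 2.25 cm, Ī = 72.1406 cm⁴.
Semicircular cap: semicircle r = 4.75, A = 35.4411 cm², y = 6.51596 cm, Ī = 55.8736 cm⁴.
Centroid: ȳ = ΣA·y / ΣA = 4.1836 cm.
Transfer each piece to the horizontal centroidal axis using Ī + A·d² with d = y − 4.1836:
  rectangular body: d = -1.9336 cm → contributes +231.975 cm⁴
  semicircular cap: d = 2.33236 cm → contributes +248.67 cm⁴
Total I = 480.645 cm⁴.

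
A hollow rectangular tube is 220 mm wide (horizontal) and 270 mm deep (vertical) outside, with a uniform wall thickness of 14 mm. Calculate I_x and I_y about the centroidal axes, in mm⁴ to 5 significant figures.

Treat the section as a set of non-overlapping primitives; coordinates are from the bounding-box lower-left.
Outer rectangle: 220 × 270, A = 59 400 mm², y = 135 mm, Ī = 360 855 000 mm⁴.
Inner void (subtracted): 192 × 242, A = 46 464 mm², y = 135 mm, Ī = 226 759 808 mm⁴.
By symmetry the centroid is at mid-height, ȳ = 135 mm.
All pieces are centred on the centroidal x-axis, so I = ΣĪ (holes subtracted) = 134 095 192 mm⁴.
Repeating about the centroidal y-axis gives I_y = 96 842 592 mm⁴.

I_x ≈ 1.3410 × 10⁸ mm⁴, I_y ≈ 9.6843 × 10⁷ mm⁴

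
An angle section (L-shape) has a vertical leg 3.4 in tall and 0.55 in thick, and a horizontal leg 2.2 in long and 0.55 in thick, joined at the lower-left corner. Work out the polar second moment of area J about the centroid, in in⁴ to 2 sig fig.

J ≈ 4.1 in⁴

Decompose the section into non-overlapping parts with the origin at the bottom-left of its bounding rectangle.
Vertical leg: 0.55 × 3.4, A = 1.87 in², y = 1.7 in, Ī = 1.801 in⁴.
Horizontal leg (remainder): 1.65 × 0.55, A = 0.9075 in², y = 0.275 in, Ī = 0.02288 in⁴.
Centroid: ȳ = ΣA·y / ΣA = 1.234 in.
Transfer each piece to the centroidal x-axis using Ī + A·d² with d = y − 1.234:
  vertical leg: d = 0.4656 in → contributes +2.207 in⁴
  horizontal leg (remainder): d = -0.9594 in → contributes +0.8582 in⁴
Total I = 3.065 in⁴.
For the y-axis: x̄ = 0.6344 in.
Repeating about the centroidal y-axis gives I_y = 0.9923 in⁴.
Polar second moment: J = I_x + I_y = 4.057 in⁴.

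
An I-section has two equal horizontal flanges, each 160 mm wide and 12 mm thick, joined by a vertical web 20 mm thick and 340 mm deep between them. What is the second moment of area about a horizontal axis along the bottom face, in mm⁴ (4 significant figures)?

I_base ≈ 5.369 × 10⁸ mm⁴

Decompose the section into non-overlapping parts with the origin at the bottom-left of its bounding rectangle.
Bottom flange: 160 × 12, A = 1 920 mm², y = 6 mm, Ī = 23 040 mm⁴.
Web: 20 × 340, A = 6 800 mm², y = 182 mm, Ī = 65 506 667 mm⁴.
Top flange: 160 × 12, A = 1 920 mm², y = 358 mm, Ī = 23 040 mm⁴.
Transfer each piece to the bottom edge using Ī + A·d² with d = y − 0:
  bottom flange: d = 6 mm → contributes +92 160 mm⁴
  web: d = 182 mm → contributes +290 749 867 mm⁴
  top flange: d = 358 mm → contributes +246 097 920 mm⁴
Total I = 536 939 947 mm⁴.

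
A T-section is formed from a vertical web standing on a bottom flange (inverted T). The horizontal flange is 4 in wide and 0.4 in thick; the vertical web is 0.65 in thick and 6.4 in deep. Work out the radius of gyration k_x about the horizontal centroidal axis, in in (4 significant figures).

Split into non-overlapping primitives; take the origin at the lower-left of the bounding box.
Flange: 4 × 0.4, A = 1.6 in², y = 0.2 in, Ī = 0.0213333 in⁴.
Web: 0.65 × 6.4, A = 4.16 in², y = 3.6 in, Ī = 14.1995 in⁴.
Centroid: ȳ = ΣA·y / ΣA = 2.65556 in.
Transfer each piece to the horizontal centroidal axis using Ī + A·d² with d = y − 2.65556:
  flange: d = -2.45556 in → contributes +9.66894 in⁴
  web: d = 0.944444 in → contributes +17.9101 in⁴
Total I = 27.579 in⁴.
Radius of gyration: k = √(I/A) = √(27.579 / 5.76) = 2.18816 in.

k_x ≈ 2.188 in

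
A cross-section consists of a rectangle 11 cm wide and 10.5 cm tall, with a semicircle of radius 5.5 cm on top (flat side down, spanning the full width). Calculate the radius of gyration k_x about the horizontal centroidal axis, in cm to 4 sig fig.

k_x ≈ 4.359 cm

Break the section into simple shapes (no overlaps), measuring from the bottom-left corner of the bounding box.
Rectangular body: 11 × 10.5, A = 115.5 cm², y = 5.25 cm, Ī = 1061.16 cm⁴.
Semicircular cap: semicircle r = 5.5, A = 47.5166 cm², y = 12.8343 cm, Ī = 100.434 cm⁴.
Centroid: ȳ = ΣA·y / ΣA = 7.46069 cm.
Transfer each piece to the horizontal centroidal axis using Ī + A·d² with d = y − 7.46069:
  rectangular body: d = -2.21069 cm → contributes +1625.62 cm⁴
  semicircular cap: d = 5.37358 cm → contributes +1472.5 cm⁴
Total I = 3098.12 cm⁴.
Radius of gyration: k = √(I/A) = √(3098.12 / 163.017) = 4.35946 cm.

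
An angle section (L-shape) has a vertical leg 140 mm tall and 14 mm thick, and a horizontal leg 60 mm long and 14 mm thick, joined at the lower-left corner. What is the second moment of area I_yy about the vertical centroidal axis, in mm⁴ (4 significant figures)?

I_yy ≈ 5.818 × 10⁵ mm⁴

Treat the section as a set of non-overlapping primitives; coordinates are from the bounding-box lower-left.
Vertical leg: 14 × 140, A = 1 960 mm², x = 7 mm, Ī = 32013.3 mm⁴.
Horizontal leg (remainder): 46 × 14, A = 644 mm², x = 37 mm, Ī = 113 559 mm⁴.
Centroid: x̄ = ΣA·x / ΣA = 14.4194 mm.
Transfer each piece to the vertical centroidal axis using Ī + A·d² with d = x − 14.4194:
  vertical leg: d = -7.41935 mm → contributes +139 905 mm⁴
  horizontal leg (remainder): d = 22.5806 mm → contributes +441 925 mm⁴
Total I = 581 830 mm⁴.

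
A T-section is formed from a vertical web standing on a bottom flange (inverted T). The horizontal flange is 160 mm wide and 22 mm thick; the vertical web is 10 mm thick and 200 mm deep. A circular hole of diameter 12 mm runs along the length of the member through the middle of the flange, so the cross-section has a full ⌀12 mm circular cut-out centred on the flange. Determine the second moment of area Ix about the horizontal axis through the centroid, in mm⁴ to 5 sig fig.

Ix ≈ 2.2335 × 10⁷ mm⁴

Treat the section as a set of non-overlapping primitives; coordinates are from the bounding-box lower-left.
Flange: 160 × 22, A = 3 520 mm², y = 11 mm, Ī = 141973.3 mm⁴.
Web: 10 × 200, A = 2 000 mm², y = 122 mm, Ī = 6 666 667 mm⁴.
Hole (subtracted): ⌀12, A = 113.0973 mm², y = 11 mm, Ī = 1017.876 mm⁴.
Centroid: ȳ = ΣA·y / ΣA = 52.05863 mm.
Transfer each piece to the horizontal axis through the centroid using Ī + A·d² with d = y − 52.05863:
  flange: d = -41.05863 mm → contributes +6 076 028 mm⁴
  web: d = 69.94137 mm → contributes +16 450 258 mm⁴
  hole: d = -41.05863 mm → contributes −191678.6 mm⁴
Total I = 22 334 607 mm⁴.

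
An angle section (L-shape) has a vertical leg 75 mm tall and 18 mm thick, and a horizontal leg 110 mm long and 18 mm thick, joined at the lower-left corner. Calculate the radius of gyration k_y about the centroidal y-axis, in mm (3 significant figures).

k_y ≈ 33.9 mm

Treat the section as a set of non-overlapping primitives; coordinates are from the bounding-box lower-left.
Vertical leg: 18 × 75, A = 1 350 mm², x = 9 mm, Ī = 36 450 mm⁴.
Horizontal leg (remainder): 92 × 18, A = 1 656 mm², x = 64 mm, Ī = 1 168 032 mm⁴.
Centroid: x̄ = ΣA·x / ΣA = 39.299 mm.
Transfer each piece to the centroidal y-axis using Ī + A·d² with d = x − 39.299:
  vertical leg: d = -30.299 mm → contributes +1 275 823 mm⁴
  horizontal leg (remainder): d = 24.701 mm → contributes +2 178 390 mm⁴
Total I = 3 454 213 mm⁴.
Radius of gyration: k = √(I/A) = √(3 454 213 / 3 006) = 33.898 mm.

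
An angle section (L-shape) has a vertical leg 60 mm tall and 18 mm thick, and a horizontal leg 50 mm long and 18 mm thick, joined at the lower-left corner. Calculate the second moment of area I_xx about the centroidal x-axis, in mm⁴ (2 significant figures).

Treat the section as a set of non-overlapping primitives; coordinates are from the bounding-box lower-left.
Vertical leg: 18 × 60, A = 1 080 mm², y = 30 mm, Ī = 324 000 mm⁴.
Horizontal leg (remainder): 32 × 18, A = 576 mm², y = 9 mm, Ī = 15 552 mm⁴.
Centroid: ȳ = ΣA·y / ΣA = 22.7 mm.
Transfer each piece to the centroidal x-axis using Ī + A·d² with d = y − 22.7:
  vertical leg: d = 7.304 mm → contributes +381 622 mm⁴
  horizontal leg (remainder): d = -13.7 mm → contributes +123 593 mm⁴
Total I = 505 215 mm⁴.

I_xx ≈ 5.1 × 10⁵ mm⁴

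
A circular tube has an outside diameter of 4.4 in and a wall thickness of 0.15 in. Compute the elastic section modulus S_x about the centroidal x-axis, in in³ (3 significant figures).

Split into non-overlapping primitives; take the origin at the lower-left of the bounding box.
Outer circle: ⌀4.4, A = 15.205 in², y = 2.2 in, Ī = 18.398 in⁴.
Bore (subtracted): ⌀4.1, A = 13.203 in², y = 2.2 in, Ī = 13.871 in⁴.
By symmetry the centroid is at mid-height, ȳ = 2.2 in.
All pieces are centred on the centroidal x-axis, so I = ΣĪ (holes subtracted) = 4.5275 in⁴.
Extreme fibre distance c = 2.2 in; S = I/c = 2.058 in³.

S_x ≈ 2.06 in³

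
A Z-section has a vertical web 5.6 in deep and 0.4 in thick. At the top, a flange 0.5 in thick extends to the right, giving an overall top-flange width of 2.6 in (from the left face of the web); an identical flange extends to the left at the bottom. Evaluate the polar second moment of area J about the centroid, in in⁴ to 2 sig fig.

Break the section into simple shapes (no overlaps), measuring from the bottom-left corner of the bounding box.
Web: 0.4 × 5.6, A = 2.24 in², y = 2.8 in, Ī = 5.854 in⁴.
Top flange (beyond web): 2.2 × 0.5, A = 1.1 in², y = 5.35 in, Ī = 0.02292 in⁴.
Bottom flange (beyond web): 2.2 × 0.5, A = 1.1 in², y = 0.25 in, Ī = 0.02292 in⁴.
Centroid: ȳ = ΣA·y / ΣA = 2.8 in.
Transfer each piece to the centroidal x-axis using Ī + A·d² with d = y − 2.8:
  web: d = 0 in → contributes +5.854 in⁴
  top flange (beyond web): d = 2.55 in → contributes +7.176 in⁴
  bottom flange (beyond web): d = -2.55 in → contributes +7.176 in⁴
Total I = 20.21 in⁴.
For the y-axis: x̄ = 2.4 in.
Repeating about the centroidal y-axis gives I_y = 4.635 in⁴.
Polar second moment: J = I_x + I_y = 24.84 in⁴.

J ≈ 25 in⁴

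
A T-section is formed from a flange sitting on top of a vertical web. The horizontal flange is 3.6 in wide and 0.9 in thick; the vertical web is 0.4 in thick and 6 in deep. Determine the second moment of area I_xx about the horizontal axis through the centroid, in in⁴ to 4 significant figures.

Split into non-overlapping primitives; take the origin at the lower-left of the bounding box.
Flange: 3.6 × 0.9, A = 3.24 in², y = 6.45 in, Ī = 0.2187 in⁴.
Web: 0.4 × 6, A = 2.4 in², y = 3 in, Ī = 7.2 in⁴.
Centroid: ȳ = ΣA·y / ΣA = 4.98191 in.
Transfer each piece to the horizontal axis through the centroid using Ī + A·d² with d = y − 4.98191:
  flange: d = 1.46809 in → contributes +7.20179 in⁴
  web: d = -1.98191 in → contributes +16.6272 in⁴
Total I = 23.829 in⁴.

I_xx ≈ 23.83 in⁴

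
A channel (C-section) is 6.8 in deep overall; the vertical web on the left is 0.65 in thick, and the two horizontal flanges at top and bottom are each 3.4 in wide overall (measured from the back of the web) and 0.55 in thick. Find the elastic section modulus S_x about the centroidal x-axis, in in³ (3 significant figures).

S_x ≈ 13.7 in³

Break the section into simple shapes (no overlaps), measuring from the bottom-left corner of the bounding box.
Web: 0.65 × 6.8, A = 4.42 in², y = 3.4 in, Ī = 17.032 in⁴.
Top flange (beyond web): 2.75 × 0.55, A = 1.5125 in², y = 6.525 in, Ī = 0.038128 in⁴.
Bottom flange (beyond web): 2.75 × 0.55, A = 1.5125 in², y = 0.275 in, Ī = 0.038128 in⁴.
By symmetry the centroid is at mid-height, ȳ = 3.4 in.
Transfer each piece to the centroidal x-axis using Ī + A·d² with d = y − 3.4:
  web: d = 0 in → contributes +17.032 in⁴
  top flange (beyond web): d = 3.125 in → contributes +14.809 in⁴
  bottom flange (beyond web): d = -3.125 in → contributes +14.809 in⁴
Total I = 46.649 in⁴.
Extreme fibre distance c = 3.4 in; S = I/c = 13.72 in³.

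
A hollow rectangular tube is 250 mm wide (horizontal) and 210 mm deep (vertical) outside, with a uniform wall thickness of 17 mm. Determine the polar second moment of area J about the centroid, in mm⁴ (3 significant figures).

J ≈ 2.20 × 10⁸ mm⁴

Break the section into simple shapes (no overlaps), measuring from the bottom-left corner of the bounding box.
Outer rectangle: 250 × 210, A = 52 500 mm², y = 105 mm, Ī = 192 937 500 mm⁴.
Inner void (subtracted): 216 × 176, A = 38 016 mm², y = 105 mm, Ī = 98 131 968 mm⁴.
By symmetry the centroid is at mid-height, ȳ = 105 mm.
All pieces are centred on the centroidal x-axis, so I = ΣĪ (holes subtracted) = 94 805 532 mm⁴.
Repeating about the centroidal y-axis gives I_y = 125 631 292 mm⁴.
Polar second moment: J = I_x + I_y = 220 436 824 mm⁴.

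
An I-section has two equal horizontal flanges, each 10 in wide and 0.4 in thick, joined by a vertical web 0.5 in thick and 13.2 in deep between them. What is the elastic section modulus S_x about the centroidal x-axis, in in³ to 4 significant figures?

S_x ≈ 66.55 in³

Decompose the section into non-overlapping parts with the origin at the bottom-left of its bounding rectangle.
Bottom flange: 10 × 0.4, A = 4 in², y = 0.2 in, Ī = 0.0533333 in⁴.
Web: 0.5 × 13.2, A = 6.6 in², y = 7 in, Ī = 95.832 in⁴.
Top flange: 10 × 0.4, A = 4 in², y = 13.8 in, Ī = 0.0533333 in⁴.
By symmetry the centroid is at mid-height, ȳ = 7 in.
Transfer each piece to the centroidal x-axis using Ī + A·d² with d = y − 7:
  bottom flange: d = -6.8 in → contributes +185.013 in⁴
  web: d = 0 in → contributes +95.832 in⁴
  top flange: d = 6.8 in → contributes +185.013 in⁴
Total I = 465.859 in⁴.
Extreme fibre distance c = 7 in; S = I/c = 66.5512 in³.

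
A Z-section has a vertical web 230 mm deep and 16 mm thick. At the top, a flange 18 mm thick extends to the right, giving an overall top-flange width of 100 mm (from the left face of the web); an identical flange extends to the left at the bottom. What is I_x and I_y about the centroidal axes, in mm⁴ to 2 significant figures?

I_x ≈ 5.0 × 10⁷ mm⁴, I_y ≈ 9.4 × 10⁶ mm⁴

Break the section into simple shapes (no overlaps), measuring from the bottom-left corner of the bounding box.
Web: 16 × 230, A = 3 680 mm², y = 115 mm, Ī = 16 222 667 mm⁴.
Top flange (beyond web): 84 × 18, A = 1 512 mm², y = 221 mm, Ī = 40 824 mm⁴.
Bottom flange (beyond web): 84 × 18, A = 1 512 mm², y = 9 mm, Ī = 40 824 mm⁴.
Centroid: ȳ = ΣA·y / ΣA = 115 mm.
Transfer each piece to the centroidal x-axis using Ī + A·d² with d = y − 115:
  web: d = 0 mm → contributes +16 222 667 mm⁴
  top flange (beyond web): d = 106 mm → contributes +17 029 656 mm⁴
  bottom flange (beyond web): d = -106 mm → contributes +17 029 656 mm⁴
Total I = 50 281 979 mm⁴.
For the y-axis: x̄ = 92 mm.
Repeating about the centroidal y-axis gives I_y = 9 416 619 mm⁴.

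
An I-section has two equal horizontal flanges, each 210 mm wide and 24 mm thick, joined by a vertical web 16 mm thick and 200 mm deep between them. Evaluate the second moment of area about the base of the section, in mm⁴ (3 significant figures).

I_base ≈ 3.42 × 10⁸ mm⁴

Treat the section as a set of non-overlapping primitives; coordinates are from the bounding-box lower-left.
Bottom flange: 210 × 24, A = 5 040 mm², y = 12 mm, Ī = 241 920 mm⁴.
Web: 16 × 200, A = 3 200 mm², y = 124 mm, Ī = 10 666 667 mm⁴.
Top flange: 210 × 24, A = 5 040 mm², y = 236 mm, Ī = 241 920 mm⁴.
Transfer each piece to a horizontal axis along the bottom face using Ī + A·d² with d = y − 0:
  bottom flange: d = 12 mm → contributes +967 680 mm⁴
  web: d = 124 mm → contributes +59 869 867 mm⁴
  top flange: d = 236 mm → contributes +280 949 760 mm⁴
Total I = 341 787 307 mm⁴.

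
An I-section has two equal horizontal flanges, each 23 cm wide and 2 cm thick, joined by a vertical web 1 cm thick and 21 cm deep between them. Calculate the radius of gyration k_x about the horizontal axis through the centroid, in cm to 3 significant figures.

Treat the section as a set of non-overlapping primitives; coordinates are from the bounding-box lower-left.
Bottom flange: 23 × 2, A = 46 cm², y = 1 cm, Ī = 15.333 cm⁴.
Web: 1 × 21, A = 21 cm², y = 12.5 cm, Ī = 771.75 cm⁴.
Top flange: 23 × 2, A = 46 cm², y = 24 cm, Ī = 15.333 cm⁴.
By symmetry the centroid is at mid-height, ȳ = 12.5 cm.
Transfer each piece to the horizontal axis through the centroid using Ī + A·d² with d = y − 12.5:
  bottom flange: d = -11.5 cm → contributes +6098.8 cm⁴
  web: d = 0 cm → contributes +771.75 cm⁴
  top flange: d = 11.5 cm → contributes +6098.8 cm⁴
Total I = 12 969 cm⁴.
Radius of gyration: k = √(I/A) = √(12 969 / 113) = 10.713 cm.

k_x ≈ 10.7 cm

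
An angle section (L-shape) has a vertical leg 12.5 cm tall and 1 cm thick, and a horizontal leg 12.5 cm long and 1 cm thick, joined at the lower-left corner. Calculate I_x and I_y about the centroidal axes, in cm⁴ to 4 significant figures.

I_x ≈ 361.7 cm⁴, I_y ≈ 361.7 cm⁴

Split into non-overlapping primitives; take the origin at the lower-left of the bounding box.
Vertical leg: 1 × 12.5, A = 12.5 cm², y = 6.25 cm, Ī = 162.76 cm⁴.
Horizontal leg (remainder): 11.5 × 1, A = 11.5 cm², y = 0.5 cm, Ī = 0.958333 cm⁴.
Centroid: ȳ = ΣA·y / ΣA = 3.49479 cm.
Transfer each piece to the centroidal x-axis using Ī + A·d² with d = y − 3.49479:
  vertical leg: d = 2.75521 cm → contributes +257.65 cm⁴
  horizontal leg (remainder): d = -2.99479 cm → contributes +104.099 cm⁴
Total I = 361.749 cm⁴.
For the y-axis: x̄ = 3.49479 cm.
Repeating about the centroidal y-axis gives I_y = 361.749 cm⁴.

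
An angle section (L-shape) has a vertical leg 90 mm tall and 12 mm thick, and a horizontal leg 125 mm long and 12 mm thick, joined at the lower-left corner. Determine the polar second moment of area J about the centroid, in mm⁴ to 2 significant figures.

J ≈ 5.5 × 10⁶ mm⁴

Split into non-overlapping primitives; take the origin at the lower-left of the bounding box.
Vertical leg: 12 × 90, A = 1 080 mm², y = 45 mm, Ī = 729 000 mm⁴.
Horizontal leg (remainder): 113 × 12, A = 1 356 mm², y = 6 mm, Ī = 16 272 mm⁴.
Centroid: ȳ = ΣA·y / ΣA = 23.29 mm.
Transfer each piece to the centroidal x-axis using Ī + A·d² with d = y − 23.29:
  vertical leg: d = 21.71 mm → contributes +1 238 000 mm⁴
  horizontal leg (remainder): d = -17.29 mm → contributes +421 670 mm⁴
Total I = 1 659 670 mm⁴.
For the y-axis: x̄ = 40.79 mm.
Repeating about the centroidal y-axis gives I_y = 3 804 225 mm⁴.
Polar second moment: J = I_x + I_y = 5 463 895 mm⁴.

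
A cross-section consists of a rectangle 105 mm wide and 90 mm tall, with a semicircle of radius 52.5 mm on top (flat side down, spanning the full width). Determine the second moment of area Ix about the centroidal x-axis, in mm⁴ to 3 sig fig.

Ix ≈ 2.07 × 10⁷ mm⁴

Treat the section as a set of non-overlapping primitives; coordinates are from the bounding-box lower-left.
Rectangular body: 105 × 90, A = 9 450 mm², y = 45 mm, Ī = 6 378 750 mm⁴.
Semicircular cap: semicircle r = 52.5, A = 4329.5 mm², y = 112.28 mm, Ī = 833 814 mm⁴.
Centroid: ȳ = ΣA·y / ΣA = 66.14 mm.
Transfer each piece to the centroidal x-axis using Ī + A·d² with d = y − 66.14:
  rectangular body: d = -21.14 mm → contributes +10 601 887 mm⁴
  semicircular cap: d = 46.142 mm → contributes +10 051 641 mm⁴
Total I = 20 653 528 mm⁴.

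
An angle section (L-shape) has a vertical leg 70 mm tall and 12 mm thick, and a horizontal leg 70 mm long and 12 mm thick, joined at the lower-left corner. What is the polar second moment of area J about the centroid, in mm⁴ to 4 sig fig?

Decompose the section into non-overlapping parts with the origin at the bottom-left of its bounding rectangle.
Vertical leg: 12 × 70, A = 840 mm², y = 35 mm, Ī = 343 000 mm⁴.
Horizontal leg (remainder): 58 × 12, A = 696 mm², y = 6 mm, Ī = 8 352 mm⁴.
Centroid: ȳ = ΣA·y / ΣA = 21.8594 mm.
Transfer each piece to the centroidal x-axis using Ī + A·d² with d = y − 21.8594:
  vertical leg: d = 13.1406 mm → contributes +488 048 mm⁴
  horizontal leg (remainder): d = -15.8594 mm → contributes +183 410 mm⁴
Total I = 671 458 mm⁴.
For the y-axis: x̄ = 21.8594 mm.
Repeating about the centroidal y-axis gives I_y = 671 458 mm⁴.
Polar second moment: J = I_x + I_y = 1 342 915 mm⁴.

J ≈ 1.343 × 10⁶ mm⁴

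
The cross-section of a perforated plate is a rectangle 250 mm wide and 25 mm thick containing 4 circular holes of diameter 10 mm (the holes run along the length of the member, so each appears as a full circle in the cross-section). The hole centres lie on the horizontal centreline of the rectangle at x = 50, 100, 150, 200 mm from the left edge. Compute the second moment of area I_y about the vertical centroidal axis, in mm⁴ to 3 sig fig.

Decompose the section into non-overlapping parts with the origin at the bottom-left of its bounding rectangle.
Plate: 250 × 25, A = 6 250 mm², x = 125 mm, Ī = 32 552 083 mm⁴.
Hole 1 (subtracted): ⌀10, A = 78.54 mm², x = 50 mm, Ī = 490.87 mm⁴.
Hole 2 (subtracted): ⌀10, A = 78.54 mm², x = 100 mm, Ī = 490.87 mm⁴.
Hole 3 (subtracted): ⌀10, A = 78.54 mm², x = 150 mm, Ī = 490.87 mm⁴.
Hole 4 (subtracted): ⌀10, A = 78.54 mm², x = 200 mm, Ī = 490.87 mm⁴.
By symmetry the centroid is at mid-width, x̄ = 125 mm.
Transfer each piece to the vertical centroidal axis using Ī + A·d² with d = x − 125:
  plate: d = 0 mm → contributes +32 552 083 mm⁴
  hole 1: d = -75 mm → contributes −442 277 mm⁴
  hole 2: d = -25 mm → contributes −49 578 mm⁴
  hole 3: d = 25 mm → contributes −49 578 mm⁴
  hole 4: d = 75 mm → contributes −442 277 mm⁴
Total I = 31 568 372 mm⁴.

I_y ≈ 3.16 × 10⁷ mm⁴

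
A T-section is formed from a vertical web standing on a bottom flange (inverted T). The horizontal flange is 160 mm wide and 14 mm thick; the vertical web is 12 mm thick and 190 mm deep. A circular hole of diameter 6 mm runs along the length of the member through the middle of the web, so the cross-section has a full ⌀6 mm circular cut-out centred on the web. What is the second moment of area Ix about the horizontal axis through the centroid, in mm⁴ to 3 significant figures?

Ix ≈ 1.86 × 10⁷ mm⁴

Split into non-overlapping primitives; take the origin at the lower-left of the bounding box.
Flange: 160 × 14, A = 2 240 mm², y = 7 mm, Ī = 36 587 mm⁴.
Web: 12 × 190, A = 2 280 mm², y = 109 mm, Ī = 6 859 000 mm⁴.
Hole (subtracted): ⌀6, A = 28.274 mm², y = 109 mm, Ī = 63.617 mm⁴.
Centroid: ȳ = ΣA·y / ΣA = 58.133 mm.
Transfer each piece to the horizontal axis through the centroid using Ī + A·d² with d = y − 58.133:
  flange: d = -51.133 mm → contributes +5 893 285 mm⁴
  web: d = 50.867 mm → contributes +12 758 358 mm⁴
  hole: d = 50.867 mm → contributes −73 222 mm⁴
Total I = 18 578 422 mm⁴.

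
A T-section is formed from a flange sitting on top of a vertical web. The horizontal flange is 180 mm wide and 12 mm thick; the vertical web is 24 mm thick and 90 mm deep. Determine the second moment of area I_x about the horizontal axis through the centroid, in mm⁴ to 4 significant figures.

I_x ≈ 4.293 × 10⁶ mm⁴

Split into non-overlapping primitives; take the origin at the lower-left of the bounding box.
Flange: 180 × 12, A = 2 160 mm², y = 96 mm, Ī = 25 920 mm⁴.
Web: 24 × 90, A = 2 160 mm², y = 45 mm, Ī = 1 458 000 mm⁴.
Centroid: ȳ = ΣA·y / ΣA = 70.5 mm.
Transfer each piece to the horizontal axis through the centroid using Ī + A·d² with d = y − 70.5:
  flange: d = 25.5 mm → contributes +1 430 460 mm⁴
  web: d = -25.5 mm → contributes +2 862 540 mm⁴
Total I = 4 293 000 mm⁴.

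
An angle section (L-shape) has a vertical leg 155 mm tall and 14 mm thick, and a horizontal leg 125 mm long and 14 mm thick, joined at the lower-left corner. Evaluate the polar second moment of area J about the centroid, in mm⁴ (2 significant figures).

J ≈ 1.4 × 10⁷ mm⁴

Decompose the section into non-overlapping parts with the origin at the bottom-left of its bounding rectangle.
Vertical leg: 14 × 155, A = 2 170 mm², y = 77.5 mm, Ī = 4 344 521 mm⁴.
Horizontal leg (remainder): 111 × 14, A = 1 554 mm², y = 7 mm, Ī = 25 382 mm⁴.
Centroid: ȳ = ΣA·y / ΣA = 48.08 mm.
Transfer each piece to the centroidal x-axis using Ī + A·d² with d = y − 48.08:
  vertical leg: d = 29.42 mm → contributes +6 222 629 mm⁴
  horizontal leg (remainder): d = -41.08 mm → contributes +2 647 966 mm⁴
Total I = 8 870 595 mm⁴.
For the y-axis: x̄ = 33.08 mm.
Repeating about the centroidal y-axis gives I_y = 5 168 225 mm⁴.
Polar second moment: J = I_x + I_y = 14 038 820 mm⁴.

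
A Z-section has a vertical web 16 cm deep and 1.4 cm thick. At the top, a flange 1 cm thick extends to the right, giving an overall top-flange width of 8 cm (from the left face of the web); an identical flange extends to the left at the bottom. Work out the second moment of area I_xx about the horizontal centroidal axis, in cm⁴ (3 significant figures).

Break the section into simple shapes (no overlaps), measuring from the bottom-left corner of the bounding box.
Web: 1.4 × 16, A = 22.4 cm², y = 8 cm, Ī = 477.87 cm⁴.
Top flange (beyond web): 6.6 × 1, A = 6.6 cm², y = 15.5 cm, Ī = 0.55 cm⁴.
Bottom flange (beyond web): 6.6 × 1, A = 6.6 cm², y = 0.5 cm, Ī = 0.55 cm⁴.
Centroid: ȳ = ΣA·y / ΣA = 8 cm.
Transfer each piece to the horizontal centroidal axis using Ī + A·d² with d = y − 8:
  web: d = 0 cm → contributes +477.87 cm⁴
  top flange (beyond web): d = 7.5 cm → contributes +371.8 cm⁴
  bottom flange (beyond web): d = -7.5 cm → contributes +371.8 cm⁴
Total I = 1221.5 cm⁴.

I_xx ≈ 1220 cm⁴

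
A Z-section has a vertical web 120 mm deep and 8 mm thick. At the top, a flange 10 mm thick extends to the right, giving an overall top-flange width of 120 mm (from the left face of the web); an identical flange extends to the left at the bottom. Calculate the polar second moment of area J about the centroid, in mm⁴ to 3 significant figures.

Decompose the section into non-overlapping parts with the origin at the bottom-left of its bounding rectangle.
Web: 8 × 120, A = 960 mm², y = 60 mm, Ī = 1 152 000 mm⁴.
Top flange (beyond web): 112 × 10, A = 1 120 mm², y = 115 mm, Ī = 9333.3 mm⁴.
Bottom flange (beyond web): 112 × 10, A = 1 120 mm², y = 5 mm, Ī = 9333.3 mm⁴.
Centroid: ȳ = ΣA·y / ΣA = 60 mm.
Transfer each piece to the centroidal x-axis using Ī + A·d² with d = y − 60:
  web: d = 0 mm → contributes +1 152 000 mm⁴
  top flange (beyond web): d = 55 mm → contributes +3 397 333 mm⁴
  bottom flange (beyond web): d = -55 mm → contributes +3 397 333 mm⁴
Total I = 7 946 667 mm⁴.
For the y-axis: x̄ = 116 mm.
Repeating about the centroidal y-axis gives I_y = 10 410 667 mm⁴.
Polar second moment: J = I_x + I_y = 18 357 333 mm⁴.

J ≈ 1.84 × 10⁷ mm⁴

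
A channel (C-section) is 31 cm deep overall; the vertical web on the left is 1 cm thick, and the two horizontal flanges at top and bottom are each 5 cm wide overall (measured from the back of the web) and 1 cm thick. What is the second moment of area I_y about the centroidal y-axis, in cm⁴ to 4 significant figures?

I_y ≈ 52.99 cm⁴

Treat the section as a set of non-overlapping primitives; coordinates are from the bounding-box lower-left.
Web: 1 × 31, A = 31 cm², x = 0.5 cm, Ī = 2.58333 cm⁴.
Top flange (beyond web): 4 × 1, A = 4 cm², x = 3 cm, Ī = 5.33333 cm⁴.
Bottom flange (beyond web): 4 × 1, A = 4 cm², x = 3 cm, Ī = 5.33333 cm⁴.
Centroid: x̄ = ΣA·x / ΣA = 1.01282 cm.
Transfer each piece to the centroidal y-axis using Ī + A·d² with d = x − 1.01282:
  web: d = -0.512821 cm → contributes +10.7359 cm⁴
  top flange (beyond web): d = 1.98718 cm → contributes +21.1289 cm⁴
  bottom flange (beyond web): d = 1.98718 cm → contributes +21.1289 cm⁴
Total I = 52.9936 cm⁴.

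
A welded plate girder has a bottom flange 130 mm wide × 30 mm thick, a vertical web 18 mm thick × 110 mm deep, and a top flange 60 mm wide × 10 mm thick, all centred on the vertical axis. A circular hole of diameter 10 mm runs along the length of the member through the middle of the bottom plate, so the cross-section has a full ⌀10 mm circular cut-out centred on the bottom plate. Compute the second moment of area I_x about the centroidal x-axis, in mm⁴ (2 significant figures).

I_x ≈ 1.5 × 10⁷ mm⁴

Break the section into simple shapes (no overlaps), measuring from the bottom-left corner of the bounding box.
Bottom plate: 130 × 30, A = 3 900 mm², y = 15 mm, Ī = 292 500 mm⁴.
Web plate: 18 × 110, A = 1 980 mm², y = 85 mm, Ī = 1 996 500 mm⁴.
Top plate: 60 × 10, A = 600 mm², y = 145 mm, Ī = 5 000 mm⁴.
Hole (subtracted): ⌀10, A = 78.54 mm², y = 15 mm, Ī = 490.9 mm⁴.
Centroid: ȳ = ΣA·y / ΣA = 48.84 mm.
Transfer each piece to the centroidal x-axis using Ī + A·d² with d = y − 48.84:
  bottom plate: d = -33.84 mm → contributes +4 757 520 mm⁴
  web plate: d = 36.16 mm → contributes +4 586 009 mm⁴
  top plate: d = 96.16 mm → contributes +5 553 505 mm⁴
  hole: d = -33.84 mm → contributes −90 409 mm⁴
Total I = 14 806 625 mm⁴.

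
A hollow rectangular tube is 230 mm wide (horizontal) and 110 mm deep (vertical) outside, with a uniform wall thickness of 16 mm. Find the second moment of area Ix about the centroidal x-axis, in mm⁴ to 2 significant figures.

Break the section into simple shapes (no overlaps), measuring from the bottom-left corner of the bounding box.
Outer rectangle: 230 × 110, A = 25 300 mm², y = 55 mm, Ī = 25 510 833 mm⁴.
Inner void (subtracted): 198 × 78, A = 15 444 mm², y = 55 mm, Ī = 7 830 108 mm⁴.
By symmetry the centroid is at mid-height, ȳ = 55 mm.
All pieces are centred on the centroidal x-axis, so I = ΣĪ (holes subtracted) = 17 680 725 mm⁴.

Ix ≈ 1.8 × 10⁷ mm⁴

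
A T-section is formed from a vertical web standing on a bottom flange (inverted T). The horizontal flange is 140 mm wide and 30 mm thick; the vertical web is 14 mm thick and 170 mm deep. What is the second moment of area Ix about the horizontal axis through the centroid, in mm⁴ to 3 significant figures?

Break the section into simple shapes (no overlaps), measuring from the bottom-left corner of the bounding box.
Flange: 140 × 30, A = 4 200 mm², y = 15 mm, Ī = 315 000 mm⁴.
Web: 14 × 170, A = 2 380 mm², y = 115 mm, Ī = 5 731 833 mm⁴.
Centroid: ȳ = ΣA·y / ΣA = 51.17 mm.
Transfer each piece to the horizontal axis through the centroid using Ī + A·d² with d = y − 51.17:
  flange: d = -36.17 mm → contributes +5 809 794 mm⁴
  web: d = 63.83 mm → contributes +15 428 529 mm⁴
Total I = 21 238 323 mm⁴.

Ix ≈ 2.12 × 10⁷ mm⁴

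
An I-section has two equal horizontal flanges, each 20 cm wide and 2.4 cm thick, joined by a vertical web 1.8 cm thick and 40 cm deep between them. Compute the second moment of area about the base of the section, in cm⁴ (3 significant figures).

I_base ≈ 1.37 × 10⁵ cm⁴

Break the section into simple shapes (no overlaps), measuring from the bottom-left corner of the bounding box.
Bottom flange: 20 × 2.4, A = 48 cm², y = 1.2 cm, Ī = 23.04 cm⁴.
Web: 1.8 × 40, A = 72 cm², y = 22.4 cm, Ī = 9 600 cm⁴.
Top flange: 20 × 2.4, A = 48 cm², y = 43.6 cm, Ī = 23.04 cm⁴.
Transfer each piece to the bottom edge using Ī + A·d² with d = y − 0:
  bottom flange: d = 1.2 cm → contributes +92.16 cm⁴
  web: d = 22.4 cm → contributes +45 727 cm⁴
  top flange: d = 43.6 cm → contributes +91 269 cm⁴
Total I = 137 088 cm⁴.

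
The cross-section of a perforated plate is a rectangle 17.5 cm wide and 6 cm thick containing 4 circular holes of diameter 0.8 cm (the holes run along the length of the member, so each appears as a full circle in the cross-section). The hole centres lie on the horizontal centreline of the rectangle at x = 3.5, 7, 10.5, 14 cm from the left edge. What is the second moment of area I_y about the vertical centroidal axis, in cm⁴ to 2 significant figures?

Split into non-overlapping primitives; take the origin at the lower-left of the bounding box.
Plate: 17.5 × 6, A = 105 cm², x = 8.75 cm, Ī = 2 680 cm⁴.
Hole 1 (subtracted): ⌀0.8, A = 0.5027 cm², x = 3.5 cm, Ī = 0.02011 cm⁴.
Hole 2 (subtracted): ⌀0.8, A = 0.5027 cm², x = 7 cm, Ī = 0.02011 cm⁴.
Hole 3 (subtracted): ⌀0.8, A = 0.5027 cm², x = 10.5 cm, Ī = 0.02011 cm⁴.
Hole 4 (subtracted): ⌀0.8, A = 0.5027 cm², x = 14 cm, Ī = 0.02011 cm⁴.
By symmetry the centroid is at mid-width, x̄ = 8.75 cm.
Transfer each piece to the vertical centroidal axis using Ī + A·d² with d = x − 8.75:
  plate: d = 0 cm → contributes +2 680 cm⁴
  hole 1: d = -5.25 cm → contributes −13.87 cm⁴
  hole 2: d = -1.75 cm → contributes −1.559 cm⁴
  hole 3: d = 1.75 cm → contributes −1.559 cm⁴
  hole 4: d = 5.25 cm → contributes −13.87 cm⁴
Total I = 2 649 cm⁴.

I_y ≈ 2600 cm⁴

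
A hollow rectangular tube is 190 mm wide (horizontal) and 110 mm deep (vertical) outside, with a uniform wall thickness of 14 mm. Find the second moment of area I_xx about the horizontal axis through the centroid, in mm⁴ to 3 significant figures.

Break the section into simple shapes (no overlaps), measuring from the bottom-left corner of the bounding box.
Outer rectangle: 190 × 110, A = 20 900 mm², y = 55 mm, Ī = 21 074 167 mm⁴.
Inner void (subtracted): 162 × 82, A = 13 284 mm², y = 55 mm, Ī = 7 443 468 mm⁴.
By symmetry the centroid is at mid-height, ȳ = 55 mm.
All pieces are centred on the horizontal axis through the centroid, so I = ΣĪ (holes subtracted) = 13 630 699 mm⁴.

I_xx ≈ 1.36 × 10⁷ mm⁴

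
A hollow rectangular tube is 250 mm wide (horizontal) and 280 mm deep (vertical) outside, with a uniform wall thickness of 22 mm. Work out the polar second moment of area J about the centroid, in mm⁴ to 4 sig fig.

J ≈ 4.244 × 10⁸ mm⁴

Split into non-overlapping primitives; take the origin at the lower-left of the bounding box.
Outer rectangle: 250 × 280, A = 70 000 mm², y = 140 mm, Ī = 457 333 333 mm⁴.
Inner void (subtracted): 206 × 236, A = 48 616 mm², y = 140 mm, Ī = 225 643 061 mm⁴.
By symmetry the centroid is at mid-height, ȳ = 140 mm.
All pieces are centred on the centroidal x-axis, so I = ΣĪ (holes subtracted) = 231 690 272 mm⁴.
Repeating about the centroidal y-axis gives I_y = 192 660 952 mm⁴.
Polar second moment: J = I_x + I_y = 424 351 224 mm⁴.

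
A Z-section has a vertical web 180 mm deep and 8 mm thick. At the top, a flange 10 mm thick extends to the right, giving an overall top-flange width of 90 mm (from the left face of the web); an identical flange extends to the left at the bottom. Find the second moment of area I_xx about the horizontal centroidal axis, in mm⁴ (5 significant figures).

Split into non-overlapping primitives; take the origin at the lower-left of the bounding box.
Web: 8 × 180, A = 1 440 mm², y = 90 mm, Ī = 3 888 000 mm⁴.
Top flange (beyond web): 82 × 10, A = 820 mm², y = 175 mm, Ī = 6833.333 mm⁴.
Bottom flange (beyond web): 82 × 10, A = 820 mm², y = 5 mm, Ī = 6833.333 mm⁴.
Centroid: ȳ = ΣA·y / ΣA = 90 mm.
Transfer each piece to the horizontal centroidal axis using Ī + A·d² with d = y − 90:
  web: d = 0 mm → contributes +3 888 000 mm⁴
  top flange (beyond web): d = 85 mm → contributes +5 931 333 mm⁴
  bottom flange (beyond web): d = -85 mm → contributes +5 931 333 mm⁴
Total I = 15 750 667 mm⁴.

I_xx ≈ 1.5751 × 10⁷ mm⁴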